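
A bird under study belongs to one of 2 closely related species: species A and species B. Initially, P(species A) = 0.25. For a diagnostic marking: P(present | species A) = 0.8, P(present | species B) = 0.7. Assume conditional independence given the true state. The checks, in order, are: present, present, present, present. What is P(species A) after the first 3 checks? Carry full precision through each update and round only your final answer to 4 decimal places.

0.3323

After 'present': P(species A) = 0.8·0.2500 / (0.8·0.2500 + 0.7·0.7500) ≈ 0.2759
After 'present': P(species A) = 0.8·0.2759 / (0.8·0.2759 + 0.7·0.7241) ≈ 0.3033
After 'present': P(species A) = 0.8·0.3033 / (0.8·0.3033 + 0.7·0.6967) ≈ 0.3323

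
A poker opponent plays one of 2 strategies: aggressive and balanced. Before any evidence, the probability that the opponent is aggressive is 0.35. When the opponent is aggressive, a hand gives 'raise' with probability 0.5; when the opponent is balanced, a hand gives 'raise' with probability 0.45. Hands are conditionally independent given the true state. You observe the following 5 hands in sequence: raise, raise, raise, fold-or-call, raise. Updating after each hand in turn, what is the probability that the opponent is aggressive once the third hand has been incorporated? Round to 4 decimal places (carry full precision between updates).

0.4248

Apply Bayes' rule sequentially, carrying P(aggressive) forward.
After 'raise': P(aggressive) = 0.5·0.3500 / (0.5·0.3500 + 0.45·0.6500) ≈ 0.3743
After 'raise': P(aggressive) = 0.5·0.3743 / (0.5·0.3743 + 0.45·0.6257) ≈ 0.3993
After 'raise': P(aggressive) = 0.5·0.3993 / (0.5·0.3993 + 0.45·0.6007) ≈ 0.4248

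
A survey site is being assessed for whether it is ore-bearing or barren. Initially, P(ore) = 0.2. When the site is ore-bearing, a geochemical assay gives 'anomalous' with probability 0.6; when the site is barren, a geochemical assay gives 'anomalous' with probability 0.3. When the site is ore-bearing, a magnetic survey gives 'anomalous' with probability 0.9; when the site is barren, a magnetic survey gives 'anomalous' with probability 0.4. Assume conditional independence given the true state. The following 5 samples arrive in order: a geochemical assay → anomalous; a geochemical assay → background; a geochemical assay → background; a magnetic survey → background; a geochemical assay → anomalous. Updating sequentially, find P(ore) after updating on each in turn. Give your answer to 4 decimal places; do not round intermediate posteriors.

After a geochemical assay='anomalous': P(ore) = 0.6·0.2000 / (0.6·0.2000 + 0.3·0.8000) ≈ 0.3333
After a geochemical assay='background': P(ore) = 0.4·0.3333 / (0.4·0.3333 + 0.7·0.6667) ≈ 0.2222
After a geochemical assay='background': P(ore) = 0.4·0.2222 / (0.4·0.2222 + 0.7·0.7778) ≈ 0.1404
After a magnetic survey='background': P(ore) = 0.1·0.1404 / (0.1·0.1404 + 0.6·0.8596) ≈ 0.0265
After a geochemical assay='anomalous': P(ore) = 0.6·0.0265 / (0.6·0.0265 + 0.3·0.9735) ≈ 0.0516

0.0516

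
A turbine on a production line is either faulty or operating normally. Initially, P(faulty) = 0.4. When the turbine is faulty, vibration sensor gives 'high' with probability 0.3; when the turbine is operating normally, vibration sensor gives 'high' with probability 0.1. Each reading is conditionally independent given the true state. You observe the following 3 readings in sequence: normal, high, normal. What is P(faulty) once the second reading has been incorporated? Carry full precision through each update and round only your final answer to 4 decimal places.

0.6087

After 'normal': P(faulty) = 0.7·0.4000 / (0.7·0.4000 + 0.9·0.6000) ≈ 0.3415
After 'high': P(faulty) = 0.3·0.3415 / (0.3·0.3415 + 0.1·0.6585) ≈ 0.6087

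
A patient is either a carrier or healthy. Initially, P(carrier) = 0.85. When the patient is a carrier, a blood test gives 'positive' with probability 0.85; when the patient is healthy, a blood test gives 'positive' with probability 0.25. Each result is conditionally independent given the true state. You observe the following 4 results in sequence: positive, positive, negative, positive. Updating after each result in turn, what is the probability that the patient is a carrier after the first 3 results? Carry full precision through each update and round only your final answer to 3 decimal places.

0.929

After 'positive': P(carrier) = 0.85·0.8500 / (0.85·0.8500 + 0.25·0.1500) ≈ 0.9507
After 'positive': P(carrier) = 0.85·0.9507 / (0.85·0.9507 + 0.25·0.0493) ≈ 0.9850
After 'negative': P(carrier) = 0.15·0.9850 / (0.15·0.9850 + 0.75·0.0150) ≈ 0.9291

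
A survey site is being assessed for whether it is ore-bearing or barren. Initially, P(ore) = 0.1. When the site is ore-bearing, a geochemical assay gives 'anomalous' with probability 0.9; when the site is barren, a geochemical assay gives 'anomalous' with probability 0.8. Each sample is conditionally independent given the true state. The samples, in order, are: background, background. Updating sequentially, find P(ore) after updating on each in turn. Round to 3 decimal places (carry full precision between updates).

0.027

After 'background': P(ore) = 0.1·0.1000 / (0.1·0.1000 + 0.2·0.9000) ≈ 0.0526
After 'background': P(ore) = 0.1·0.0526 / (0.1·0.0526 + 0.2·0.9474) ≈ 0.0270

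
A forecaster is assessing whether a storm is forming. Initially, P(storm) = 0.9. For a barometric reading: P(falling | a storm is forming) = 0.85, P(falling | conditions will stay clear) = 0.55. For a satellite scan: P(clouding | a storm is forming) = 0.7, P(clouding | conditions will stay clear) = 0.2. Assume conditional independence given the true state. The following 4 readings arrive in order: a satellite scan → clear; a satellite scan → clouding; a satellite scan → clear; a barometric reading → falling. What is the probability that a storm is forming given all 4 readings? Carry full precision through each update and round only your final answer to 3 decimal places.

Apply Bayes' rule sequentially, carrying P(storm) forward.
After a satellite scan='clear': P(storm) = 0.3·0.9000 / (0.3·0.9000 + 0.8·0.1000) ≈ 0.7714
After a satellite scan='clouding': P(storm) = 0.7·0.7714 / (0.7·0.7714 + 0.2·0.2286) ≈ 0.9220
After a satellite scan='clear': P(storm) = 0.3·0.9220 / (0.3·0.9220 + 0.8·0.0780) ≈ 0.8158
After a barometric reading='falling': P(storm) = 0.85·0.8158 / (0.85·0.8158 + 0.55·0.1842) ≈ 0.8725

0.873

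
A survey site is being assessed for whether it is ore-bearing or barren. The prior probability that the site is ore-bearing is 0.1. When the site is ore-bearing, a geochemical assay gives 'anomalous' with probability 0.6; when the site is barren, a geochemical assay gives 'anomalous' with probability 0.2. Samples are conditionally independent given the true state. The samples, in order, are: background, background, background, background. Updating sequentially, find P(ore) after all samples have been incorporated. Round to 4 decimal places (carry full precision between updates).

After 'background': P(ore) = 0.4·0.1000 / (0.4·0.1000 + 0.8·0.9000) ≈ 0.0526
After 'background': P(ore) = 0.4·0.0526 / (0.4·0.0526 + 0.8·0.9474) ≈ 0.0270
After 'background': P(ore) = 0.4·0.0270 / (0.4·0.0270 + 0.8·0.9730) ≈ 0.0137
After 'background': P(ore) = 0.4·0.0137 / (0.4·0.0137 + 0.8·0.9863) ≈ 0.0069

0.0069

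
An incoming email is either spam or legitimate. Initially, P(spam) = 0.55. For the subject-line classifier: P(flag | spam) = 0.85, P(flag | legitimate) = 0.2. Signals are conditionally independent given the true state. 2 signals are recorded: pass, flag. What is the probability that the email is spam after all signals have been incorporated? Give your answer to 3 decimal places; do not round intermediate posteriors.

0.493

After 'pass': P(spam) = 0.15·0.5500 / (0.15·0.5500 + 0.8·0.4500) ≈ 0.1864
After 'flag': P(spam) = 0.85·0.1864 / (0.85·0.1864 + 0.2·0.8136) ≈ 0.4934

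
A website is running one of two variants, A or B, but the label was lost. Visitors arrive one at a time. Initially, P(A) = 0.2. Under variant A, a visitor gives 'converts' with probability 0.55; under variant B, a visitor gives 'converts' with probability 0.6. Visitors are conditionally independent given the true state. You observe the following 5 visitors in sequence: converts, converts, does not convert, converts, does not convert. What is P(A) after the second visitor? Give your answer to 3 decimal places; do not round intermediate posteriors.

0.174

After 'converts': P(A) = 0.55·0.2000 / (0.55·0.2000 + 0.6·0.8000) ≈ 0.1864
After 'converts': P(A) = 0.55·0.1864 / (0.55·0.1864 + 0.6·0.8136) ≈ 0.1736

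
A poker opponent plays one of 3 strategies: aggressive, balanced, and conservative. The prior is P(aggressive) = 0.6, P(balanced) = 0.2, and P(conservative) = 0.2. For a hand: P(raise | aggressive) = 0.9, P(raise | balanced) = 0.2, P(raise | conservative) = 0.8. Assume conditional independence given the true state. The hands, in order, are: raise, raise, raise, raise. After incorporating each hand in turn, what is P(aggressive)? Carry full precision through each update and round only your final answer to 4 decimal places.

After 'raise': normaliser = 0.9·0.6000 + 0.2·0.2000 + 0.8·0.2000; P(aggressive) ≈ 0.7297, P(balanced) ≈ 0.0541, P(conservative) ≈ 0.2162
After 'raise': normaliser = 0.9·0.7297 + 0.2·0.0541 + 0.8·0.2162; P(aggressive) ≈ 0.7814, P(balanced) ≈ 0.0129, P(conservative) ≈ 0.2058
After 'raise': normaliser = 0.9·0.7814 + 0.2·0.0129 + 0.8·0.2058; P(aggressive) ≈ 0.8079, P(balanced) ≈ 0.0030, P(conservative) ≈ 0.1891
After 'raise': normaliser = 0.9·0.8079 + 0.2·0.0030 + 0.8·0.1891; P(aggressive) ≈ 0.8272, P(balanced) ≈ 0.0007, P(conservative) ≈ 0.1721

0.8272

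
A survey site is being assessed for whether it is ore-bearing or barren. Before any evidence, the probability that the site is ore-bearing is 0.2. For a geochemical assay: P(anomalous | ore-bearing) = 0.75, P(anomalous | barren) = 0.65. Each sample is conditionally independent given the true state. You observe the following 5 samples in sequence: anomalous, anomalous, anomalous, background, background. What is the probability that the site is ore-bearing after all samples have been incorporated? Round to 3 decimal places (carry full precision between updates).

0.164

After 'anomalous': P(ore) = 0.75·0.2000 / (0.75·0.2000 + 0.65·0.8000) ≈ 0.2239
After 'anomalous': P(ore) = 0.75·0.2239 / (0.75·0.2239 + 0.65·0.7761) ≈ 0.2497
After 'anomalous': P(ore) = 0.75·0.2497 / (0.75·0.2497 + 0.65·0.7503) ≈ 0.2775
After 'background': P(ore) = 0.25·0.2775 / (0.25·0.2775 + 0.35·0.7225) ≈ 0.2153
After 'background': P(ore) = 0.25·0.2153 / (0.25·0.2153 + 0.35·0.7847) ≈ 0.1638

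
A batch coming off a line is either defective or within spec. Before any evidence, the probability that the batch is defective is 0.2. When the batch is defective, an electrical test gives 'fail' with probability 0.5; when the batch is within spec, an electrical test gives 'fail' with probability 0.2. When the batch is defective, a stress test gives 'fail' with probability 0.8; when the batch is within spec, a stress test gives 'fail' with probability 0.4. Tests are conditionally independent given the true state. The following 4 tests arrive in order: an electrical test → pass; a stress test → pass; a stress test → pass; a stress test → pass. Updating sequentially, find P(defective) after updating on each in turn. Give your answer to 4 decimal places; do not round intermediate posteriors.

After an electrical test='pass': P(defective) = 0.5·0.2000 / (0.5·0.2000 + 0.8·0.8000) ≈ 0.1351
After a stress test='pass': P(defective) = 0.2·0.1351 / (0.2·0.1351 + 0.6·0.8649) ≈ 0.0495
After a stress test='pass': P(defective) = 0.2·0.0495 / (0.2·0.0495 + 0.6·0.9505) ≈ 0.0171
After a stress test='pass': P(defective) = 0.2·0.0171 / (0.2·0.0171 + 0.6·0.9829) ≈ 0.0058

0.0058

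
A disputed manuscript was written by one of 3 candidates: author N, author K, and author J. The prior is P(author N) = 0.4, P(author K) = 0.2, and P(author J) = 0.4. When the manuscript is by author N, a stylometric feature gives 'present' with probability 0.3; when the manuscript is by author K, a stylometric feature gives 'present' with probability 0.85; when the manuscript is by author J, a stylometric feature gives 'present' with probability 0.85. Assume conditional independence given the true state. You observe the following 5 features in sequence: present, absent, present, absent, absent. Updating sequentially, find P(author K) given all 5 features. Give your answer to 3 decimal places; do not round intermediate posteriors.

Apply Bayes' rule sequentially, carrying P(author K) forward.
After 'present': normaliser = 0.3·0.4000 + 0.85·0.2000 + 0.85·0.4000; P(author N) ≈ 0.1905, P(author K) ≈ 0.2698, P(author J) ≈ 0.5397
After 'absent': normaliser = 0.7·0.1905 + 0.15·0.2698 + 0.15·0.5397; P(author N) ≈ 0.5234, P(author K) ≈ 0.1589, P(author J) ≈ 0.3178
After 'present': normaliser = 0.3·0.5234 + 0.85·0.1589 + 0.85·0.3178; P(author N) ≈ 0.2793, P(author K) ≈ 0.2402, P(author J) ≈ 0.4805
After 'absent': normaliser = 0.7·0.2793 + 0.15·0.2402 + 0.15·0.4805; P(author N) ≈ 0.6439, P(author K) ≈ 0.1187, P(author J) ≈ 0.2374
After 'absent': normaliser = 0.7·0.6439 + 0.15·0.1187 + 0.15·0.2374; P(author N) ≈ 0.8941, P(author K) ≈ 0.0353, P(author J) ≈ 0.0706

0.035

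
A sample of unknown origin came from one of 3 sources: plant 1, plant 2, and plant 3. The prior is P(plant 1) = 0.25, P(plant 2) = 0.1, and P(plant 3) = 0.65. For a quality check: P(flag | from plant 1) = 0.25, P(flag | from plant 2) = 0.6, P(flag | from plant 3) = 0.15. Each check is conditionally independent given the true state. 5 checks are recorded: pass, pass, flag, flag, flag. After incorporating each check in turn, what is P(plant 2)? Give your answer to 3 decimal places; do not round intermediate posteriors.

After 'pass': normaliser = 0.75·0.2500 + 0.4·0.1000 + 0.85·0.6500; P(plant 1) ≈ 0.2404, P(plant 2) ≈ 0.0513, P(plant 3) ≈ 0.7083
After 'pass': normaliser = 0.75·0.2404 + 0.4·0.0513 + 0.85·0.7083; P(plant 1) ≈ 0.2246, P(plant 2) ≈ 0.0255, P(plant 3) ≈ 0.7499
After 'flag': normaliser = 0.25·0.2246 + 0.6·0.0255 + 0.15·0.7499; P(plant 1) ≈ 0.3052, P(plant 2) ≈ 0.0833, P(plant 3) ≈ 0.6115
After 'flag': normaliser = 0.25·0.3052 + 0.6·0.0833 + 0.15·0.6115; P(plant 1) ≈ 0.3499, P(plant 2) ≈ 0.2293, P(plant 3) ≈ 0.4207
After 'flag': normaliser = 0.25·0.3499 + 0.6·0.2293 + 0.15·0.4207; P(plant 1) ≈ 0.3036, P(plant 2) ≈ 0.4775, P(plant 3) ≈ 0.2190

0.477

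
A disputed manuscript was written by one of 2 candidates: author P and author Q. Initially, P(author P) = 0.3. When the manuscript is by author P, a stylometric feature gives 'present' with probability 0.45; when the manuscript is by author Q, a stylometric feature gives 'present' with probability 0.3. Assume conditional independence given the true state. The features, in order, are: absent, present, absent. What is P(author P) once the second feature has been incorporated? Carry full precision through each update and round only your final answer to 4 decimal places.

After 'absent': P(author P) = 0.55·0.3000 / (0.55·0.3000 + 0.7·0.7000) ≈ 0.2519
After 'present': P(author P) = 0.45·0.2519 / (0.45·0.2519 + 0.3·0.7481) ≈ 0.3356

0.3356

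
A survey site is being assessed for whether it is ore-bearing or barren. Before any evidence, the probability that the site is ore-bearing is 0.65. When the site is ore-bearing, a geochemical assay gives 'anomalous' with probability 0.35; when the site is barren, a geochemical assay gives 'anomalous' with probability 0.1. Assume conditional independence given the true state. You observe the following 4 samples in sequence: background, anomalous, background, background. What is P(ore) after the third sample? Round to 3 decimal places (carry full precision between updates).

0.772

Apply Bayes' rule sequentially, carrying P(ore) forward.
After 'background': P(ore) = 0.65·0.6500 / (0.65·0.6500 + 0.9·0.3500) ≈ 0.5729
After 'anomalous': P(ore) = 0.35·0.5729 / (0.35·0.5729 + 0.1·0.4271) ≈ 0.8244
After 'background': P(ore) = 0.65·0.8244 / (0.65·0.8244 + 0.9·0.1756) ≈ 0.7722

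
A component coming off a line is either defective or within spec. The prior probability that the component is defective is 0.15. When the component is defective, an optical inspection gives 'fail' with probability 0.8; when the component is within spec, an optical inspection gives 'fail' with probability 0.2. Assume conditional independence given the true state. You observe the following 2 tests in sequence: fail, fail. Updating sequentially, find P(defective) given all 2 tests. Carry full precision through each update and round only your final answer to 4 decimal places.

After 'fail': P(defective) = 0.8·0.1500 / (0.8·0.1500 + 0.2·0.8500) ≈ 0.4138
After 'fail': P(defective) = 0.8·0.4138 / (0.8·0.4138 + 0.2·0.5862) ≈ 0.7385

0.7385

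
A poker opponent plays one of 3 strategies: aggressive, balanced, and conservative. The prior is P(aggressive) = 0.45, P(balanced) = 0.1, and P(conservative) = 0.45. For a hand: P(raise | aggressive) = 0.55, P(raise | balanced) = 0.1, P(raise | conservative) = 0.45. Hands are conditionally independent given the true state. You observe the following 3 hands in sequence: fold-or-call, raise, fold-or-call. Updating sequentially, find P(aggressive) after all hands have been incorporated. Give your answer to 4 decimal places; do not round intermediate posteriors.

Each posterior becomes the prior for the next update.
After 'fold-or-call': normaliser = 0.45·0.4500 + 0.9·0.1000 + 0.55·0.4500; P(aggressive) ≈ 0.3750, P(balanced) ≈ 0.1667, P(conservative) ≈ 0.4583
After 'raise': normaliser = 0.55·0.3750 + 0.1·0.1667 + 0.45·0.4583; P(aggressive) ≈ 0.4806, P(balanced) ≈ 0.0388, P(conservative) ≈ 0.4806
After 'fold-or-call': normaliser = 0.45·0.4806 + 0.9·0.0388 + 0.55·0.4806; P(aggressive) ≈ 0.4195, P(balanced) ≈ 0.0678, P(conservative) ≈ 0.5127

0.4195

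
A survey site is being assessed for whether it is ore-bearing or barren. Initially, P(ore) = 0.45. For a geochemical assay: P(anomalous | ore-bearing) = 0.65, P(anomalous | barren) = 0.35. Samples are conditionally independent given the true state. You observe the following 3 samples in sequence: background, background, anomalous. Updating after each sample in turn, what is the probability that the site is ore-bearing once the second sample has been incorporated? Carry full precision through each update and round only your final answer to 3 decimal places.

0.192

After 'background': P(ore) = 0.35·0.4500 / (0.35·0.4500 + 0.65·0.5500) ≈ 0.3058
After 'background': P(ore) = 0.35·0.3058 / (0.35·0.3058 + 0.65·0.6942) ≈ 0.1917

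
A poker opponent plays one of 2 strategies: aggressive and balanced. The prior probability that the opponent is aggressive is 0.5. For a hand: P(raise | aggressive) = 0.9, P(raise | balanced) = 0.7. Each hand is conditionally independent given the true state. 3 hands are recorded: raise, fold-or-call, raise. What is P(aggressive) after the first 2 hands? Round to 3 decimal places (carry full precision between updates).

0.300

Each posterior becomes the prior for the next update.
After 'raise': P(aggressive) = 0.9·0.5000 / (0.9·0.5000 + 0.7·0.5000) ≈ 0.5625
After 'fold-or-call': P(aggressive) = 0.1·0.5625 / (0.1·0.5625 + 0.3·0.4375) ≈ 0.3000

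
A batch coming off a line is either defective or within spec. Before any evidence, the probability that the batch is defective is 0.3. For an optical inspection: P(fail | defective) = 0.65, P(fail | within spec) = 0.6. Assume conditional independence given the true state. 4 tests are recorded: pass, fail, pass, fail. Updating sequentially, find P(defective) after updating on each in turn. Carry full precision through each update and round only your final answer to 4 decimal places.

After 'pass': P(defective) = 0.35·0.3000 / (0.35·0.3000 + 0.4·0.7000) ≈ 0.2727
After 'fail': P(defective) = 0.65·0.2727 / (0.65·0.2727 + 0.6·0.7273) ≈ 0.2889
After 'pass': P(defective) = 0.35·0.2889 / (0.35·0.2889 + 0.4·0.7111) ≈ 0.2622
After 'fail': P(defective) = 0.65·0.2622 / (0.65·0.2622 + 0.6·0.7378) ≈ 0.2780

0.2780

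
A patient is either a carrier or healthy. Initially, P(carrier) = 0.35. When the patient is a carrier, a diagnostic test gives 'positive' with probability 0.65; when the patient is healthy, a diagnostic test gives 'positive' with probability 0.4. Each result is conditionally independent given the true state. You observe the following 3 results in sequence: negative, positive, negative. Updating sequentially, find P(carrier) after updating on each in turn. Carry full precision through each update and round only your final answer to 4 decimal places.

0.2294

After 'negative': P(carrier) = 0.35·0.3500 / (0.35·0.3500 + 0.6·0.6500) ≈ 0.2390
After 'positive': P(carrier) = 0.65·0.2390 / (0.65·0.2390 + 0.4·0.7610) ≈ 0.3379
After 'negative': P(carrier) = 0.35·0.3379 / (0.35·0.3379 + 0.6·0.6621) ≈ 0.2294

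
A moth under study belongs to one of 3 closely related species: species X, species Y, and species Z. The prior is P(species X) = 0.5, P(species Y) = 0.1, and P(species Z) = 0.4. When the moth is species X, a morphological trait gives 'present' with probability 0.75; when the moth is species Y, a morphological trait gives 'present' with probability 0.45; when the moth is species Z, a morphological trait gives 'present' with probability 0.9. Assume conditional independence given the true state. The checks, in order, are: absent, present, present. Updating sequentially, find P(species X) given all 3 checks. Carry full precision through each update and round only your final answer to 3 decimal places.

After 'absent': normaliser = 0.25·0.5000 + 0.55·0.1000 + 0.1·0.4000; P(species X) ≈ 0.5682, P(species Y) ≈ 0.2500, P(species Z) ≈ 0.1818
After 'present': normaliser = 0.75·0.5682 + 0.45·0.2500 + 0.9·0.1818; P(species X) ≈ 0.6068, P(species Y) ≈ 0.1602, P(species Z) ≈ 0.2330
After 'present': normaliser = 0.75·0.6068 + 0.45·0.1602 + 0.9·0.2330; P(species X) ≈ 0.6176, P(species Y) ≈ 0.0978, P(species Z) ≈ 0.2846

0.618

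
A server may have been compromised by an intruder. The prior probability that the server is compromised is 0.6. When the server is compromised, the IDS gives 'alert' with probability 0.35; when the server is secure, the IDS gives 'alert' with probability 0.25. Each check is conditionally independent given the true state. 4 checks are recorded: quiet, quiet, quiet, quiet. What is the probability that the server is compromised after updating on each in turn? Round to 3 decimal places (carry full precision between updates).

After 'quiet': P(compromised) = 0.65·0.6000 / (0.65·0.6000 + 0.75·0.4000) ≈ 0.5652
After 'quiet': P(compromised) = 0.65·0.5652 / (0.65·0.5652 + 0.75·0.4348) ≈ 0.5298
After 'quiet': P(compromised) = 0.65·0.5298 / (0.65·0.5298 + 0.75·0.4702) ≈ 0.4940
After 'quiet': P(compromised) = 0.65·0.4940 / (0.65·0.4940 + 0.75·0.5060) ≈ 0.4584

0.458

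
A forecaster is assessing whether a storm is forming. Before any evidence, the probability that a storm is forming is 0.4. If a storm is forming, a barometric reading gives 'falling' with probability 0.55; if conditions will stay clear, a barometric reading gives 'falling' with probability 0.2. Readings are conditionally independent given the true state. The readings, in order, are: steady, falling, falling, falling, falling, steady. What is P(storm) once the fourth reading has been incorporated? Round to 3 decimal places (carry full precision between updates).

0.886

After 'steady': P(storm) = 0.45·0.4000 / (0.45·0.4000 + 0.8·0.6000) ≈ 0.2727
After 'falling': P(storm) = 0.55·0.2727 / (0.55·0.2727 + 0.2·0.7273) ≈ 0.5077
After 'falling': P(storm) = 0.55·0.5077 / (0.55·0.5077 + 0.2·0.4923) ≈ 0.7393
After 'falling': P(storm) = 0.55·0.7393 / (0.55·0.7393 + 0.2·0.2607) ≈ 0.8863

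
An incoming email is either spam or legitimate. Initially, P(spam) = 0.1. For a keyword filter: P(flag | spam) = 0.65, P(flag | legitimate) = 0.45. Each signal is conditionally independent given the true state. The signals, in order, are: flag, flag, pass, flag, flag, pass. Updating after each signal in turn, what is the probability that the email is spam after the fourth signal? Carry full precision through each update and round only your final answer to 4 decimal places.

0.1757

After 'flag': P(spam) = 0.65·0.1000 / (0.65·0.1000 + 0.45·0.9000) ≈ 0.1383
After 'flag': P(spam) = 0.65·0.1383 / (0.65·0.1383 + 0.45·0.8617) ≈ 0.1882
After 'pass': P(spam) = 0.35·0.1882 / (0.35·0.1882 + 0.55·0.8118) ≈ 0.1286
After 'flag': P(spam) = 0.65·0.1286 / (0.65·0.1286 + 0.45·0.8714) ≈ 0.1757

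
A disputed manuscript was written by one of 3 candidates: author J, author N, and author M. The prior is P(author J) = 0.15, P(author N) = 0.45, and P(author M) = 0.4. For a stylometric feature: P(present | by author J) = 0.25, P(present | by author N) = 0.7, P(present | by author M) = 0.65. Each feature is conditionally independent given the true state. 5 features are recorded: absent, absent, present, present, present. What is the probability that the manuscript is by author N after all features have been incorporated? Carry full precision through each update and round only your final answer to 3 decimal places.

After 'absent': normaliser = 0.75·0.1500 + 0.3·0.4500 + 0.35·0.4000; P(author J) ≈ 0.2903, P(author N) ≈ 0.3484, P(author M) ≈ 0.3613
After 'absent': normaliser = 0.75·0.2903 + 0.3·0.3484 + 0.35·0.3613; P(author J) ≈ 0.4853, P(author N) ≈ 0.2329, P(author M) ≈ 0.2818
After 'present': normaliser = 0.25·0.4853 + 0.7·0.2329 + 0.65·0.2818; P(author J) ≈ 0.2595, P(author N) ≈ 0.3487, P(author M) ≈ 0.3918
After 'present': normaliser = 0.25·0.2595 + 0.7·0.3487 + 0.65·0.3918; P(author J) ≈ 0.1151, P(author N) ≈ 0.4331, P(author M) ≈ 0.4518
After 'present': normaliser = 0.25·0.1151 + 0.7·0.4331 + 0.65·0.4518; P(author J) ≈ 0.0460, P(author N) ≈ 0.4846, P(author M) ≈ 0.4694

0.485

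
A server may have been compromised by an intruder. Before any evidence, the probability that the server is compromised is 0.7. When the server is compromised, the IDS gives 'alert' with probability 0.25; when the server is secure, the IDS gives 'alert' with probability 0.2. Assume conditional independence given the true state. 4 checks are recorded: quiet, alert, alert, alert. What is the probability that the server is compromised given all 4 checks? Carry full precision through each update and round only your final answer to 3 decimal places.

After 'quiet': P(compromised) = 0.75·0.7000 / (0.75·0.7000 + 0.8·0.3000) ≈ 0.6863
After 'alert': P(compromised) = 0.25·0.6863 / (0.25·0.6863 + 0.2·0.3137) ≈ 0.7322
After 'alert': P(compromised) = 0.25·0.7322 / (0.25·0.7322 + 0.2·0.2678) ≈ 0.7737
After 'alert': P(compromised) = 0.25·0.7737 / (0.25·0.7737 + 0.2·0.2263) ≈ 0.8103

0.810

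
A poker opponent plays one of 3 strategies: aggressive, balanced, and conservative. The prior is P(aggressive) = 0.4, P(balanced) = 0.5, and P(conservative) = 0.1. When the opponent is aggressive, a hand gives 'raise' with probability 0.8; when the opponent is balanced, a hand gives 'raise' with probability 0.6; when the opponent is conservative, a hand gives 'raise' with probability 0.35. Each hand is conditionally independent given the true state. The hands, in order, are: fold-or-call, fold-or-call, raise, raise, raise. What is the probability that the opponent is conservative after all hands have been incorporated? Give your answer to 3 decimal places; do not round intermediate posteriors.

After 'fold-or-call': normaliser = 0.2·0.4000 + 0.4·0.5000 + 0.65·0.1000; P(aggressive) ≈ 0.2319, P(balanced) ≈ 0.5797, P(conservative) ≈ 0.1884
After 'fold-or-call': normaliser = 0.2·0.2319 + 0.4·0.5797 + 0.65·0.1884; P(aggressive) ≈ 0.1157, P(balanced) ≈ 0.5787, P(conservative) ≈ 0.3056
After 'raise': normaliser = 0.8·0.1157 + 0.6·0.5787 + 0.35·0.3056; P(aggressive) ≈ 0.1693, P(balanced) ≈ 0.6350, P(conservative) ≈ 0.1956
After 'raise': normaliser = 0.8·0.1693 + 0.6·0.6350 + 0.35·0.1956; P(aggressive) ≈ 0.2316, P(balanced) ≈ 0.6514, P(conservative) ≈ 0.1171
After 'raise': normaliser = 0.8·0.2316 + 0.6·0.6514 + 0.35·0.1171; P(aggressive) ≈ 0.3003, P(balanced) ≈ 0.6334, P(conservative) ≈ 0.0664

0.066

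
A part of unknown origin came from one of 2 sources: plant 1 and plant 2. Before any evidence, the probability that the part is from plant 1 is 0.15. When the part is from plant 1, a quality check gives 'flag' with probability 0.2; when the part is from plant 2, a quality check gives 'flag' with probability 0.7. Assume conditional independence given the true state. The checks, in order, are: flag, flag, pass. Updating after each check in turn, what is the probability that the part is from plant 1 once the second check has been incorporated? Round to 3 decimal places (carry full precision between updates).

After 'flag': P(plant 1) = 0.2·0.1500 / (0.2·0.1500 + 0.7·0.8500) ≈ 0.0480
After 'flag': P(plant 1) = 0.2·0.0480 / (0.2·0.0480 + 0.7·0.9520) ≈ 0.0142

0.014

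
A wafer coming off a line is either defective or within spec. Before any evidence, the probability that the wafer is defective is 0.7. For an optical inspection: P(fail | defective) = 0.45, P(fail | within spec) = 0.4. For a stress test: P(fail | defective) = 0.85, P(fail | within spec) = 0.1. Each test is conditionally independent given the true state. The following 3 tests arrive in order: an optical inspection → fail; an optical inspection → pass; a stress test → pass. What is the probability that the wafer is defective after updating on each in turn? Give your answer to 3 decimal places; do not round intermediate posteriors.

After an optical inspection='fail': P(defective) = 0.45·0.7000 / (0.45·0.7000 + 0.4·0.3000) ≈ 0.7241
After an optical inspection='pass': P(defective) = 0.55·0.7241 / (0.55·0.7241 + 0.6·0.2759) ≈ 0.7064
After a stress test='pass': P(defective) = 0.15·0.7064 / (0.15·0.7064 + 0.9·0.2936) ≈ 0.2862

0.286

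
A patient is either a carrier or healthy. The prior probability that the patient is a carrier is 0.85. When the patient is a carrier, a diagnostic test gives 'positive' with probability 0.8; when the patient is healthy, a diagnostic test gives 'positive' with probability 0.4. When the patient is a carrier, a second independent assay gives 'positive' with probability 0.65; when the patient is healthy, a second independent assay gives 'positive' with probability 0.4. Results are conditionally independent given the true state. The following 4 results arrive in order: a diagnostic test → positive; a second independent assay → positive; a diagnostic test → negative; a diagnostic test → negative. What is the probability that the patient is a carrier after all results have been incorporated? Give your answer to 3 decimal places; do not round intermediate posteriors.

0.672

After a diagnostic test='positive': P(carrier) = 0.8·0.8500 / (0.8·0.8500 + 0.4·0.1500) ≈ 0.9189
After a second independent assay='positive': P(carrier) = 0.65·0.9189 / (0.65·0.9189 + 0.4·0.0811) ≈ 0.9485
After a diagnostic test='negative': P(carrier) = 0.2·0.9485 / (0.2·0.9485 + 0.6·0.0515) ≈ 0.8599
After a diagnostic test='negative': P(carrier) = 0.2·0.8599 / (0.2·0.8599 + 0.6·0.1401) ≈ 0.6717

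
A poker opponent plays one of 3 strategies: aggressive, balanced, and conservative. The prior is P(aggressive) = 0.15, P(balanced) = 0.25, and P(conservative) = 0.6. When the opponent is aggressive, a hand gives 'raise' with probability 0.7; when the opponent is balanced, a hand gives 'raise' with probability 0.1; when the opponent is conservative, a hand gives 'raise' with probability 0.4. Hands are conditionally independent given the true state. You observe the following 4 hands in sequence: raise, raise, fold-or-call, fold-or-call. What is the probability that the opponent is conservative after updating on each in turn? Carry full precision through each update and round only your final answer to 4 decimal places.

0.8000

After 'raise': normaliser = 0.7·0.1500 + 0.1·0.2500 + 0.4·0.6000; P(aggressive) ≈ 0.2838, P(balanced) ≈ 0.0676, P(conservative) ≈ 0.6486
After 'raise': normaliser = 0.7·0.2838 + 0.1·0.0676 + 0.4·0.6486; P(aggressive) ≈ 0.4273, P(balanced) ≈ 0.0145, P(conservative) ≈ 0.5581
After 'fold-or-call': normaliser = 0.3·0.4273 + 0.9·0.0145 + 0.6·0.5581; P(aggressive) ≈ 0.2692, P(balanced) ≈ 0.0275, P(conservative) ≈ 0.7033
After 'fold-or-call': normaliser = 0.3·0.2692 + 0.9·0.0275 + 0.6·0.7033; P(aggressive) ≈ 0.1531, P(balanced) ≈ 0.0469, P(conservative) ≈ 0.8000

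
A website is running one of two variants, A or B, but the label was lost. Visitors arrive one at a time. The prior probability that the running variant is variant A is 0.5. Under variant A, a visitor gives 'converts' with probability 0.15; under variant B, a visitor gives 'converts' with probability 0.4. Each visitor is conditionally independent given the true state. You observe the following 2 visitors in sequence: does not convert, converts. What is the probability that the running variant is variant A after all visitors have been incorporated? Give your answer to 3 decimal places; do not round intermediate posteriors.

After 'does not convert': P(A) = 0.85·0.5000 / (0.85·0.5000 + 0.6·0.5000) ≈ 0.5862
After 'converts': P(A) = 0.15·0.5862 / (0.15·0.5862 + 0.4·0.4138) ≈ 0.3469

0.347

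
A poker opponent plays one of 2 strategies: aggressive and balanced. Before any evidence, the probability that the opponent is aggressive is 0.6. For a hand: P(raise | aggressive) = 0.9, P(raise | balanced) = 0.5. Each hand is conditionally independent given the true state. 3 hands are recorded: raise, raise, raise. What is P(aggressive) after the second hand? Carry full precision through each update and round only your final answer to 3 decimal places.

0.829

After 'raise': P(aggressive) = 0.9·0.6000 / (0.9·0.6000 + 0.5·0.4000) ≈ 0.7297
After 'raise': P(aggressive) = 0.9·0.7297 / (0.9·0.7297 + 0.5·0.2703) ≈ 0.8294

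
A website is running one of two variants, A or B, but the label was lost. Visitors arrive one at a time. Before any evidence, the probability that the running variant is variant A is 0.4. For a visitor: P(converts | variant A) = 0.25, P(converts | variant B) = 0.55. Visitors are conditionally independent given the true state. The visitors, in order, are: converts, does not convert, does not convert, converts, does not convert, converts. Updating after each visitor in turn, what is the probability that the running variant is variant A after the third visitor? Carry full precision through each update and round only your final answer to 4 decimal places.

0.4570

After 'converts': P(A) = 0.25·0.4000 / (0.25·0.4000 + 0.55·0.6000) ≈ 0.2326
After 'does not convert': P(A) = 0.75·0.2326 / (0.75·0.2326 + 0.45·0.7674) ≈ 0.3356
After 'does not convert': P(A) = 0.75·0.3356 / (0.75·0.3356 + 0.45·0.6644) ≈ 0.4570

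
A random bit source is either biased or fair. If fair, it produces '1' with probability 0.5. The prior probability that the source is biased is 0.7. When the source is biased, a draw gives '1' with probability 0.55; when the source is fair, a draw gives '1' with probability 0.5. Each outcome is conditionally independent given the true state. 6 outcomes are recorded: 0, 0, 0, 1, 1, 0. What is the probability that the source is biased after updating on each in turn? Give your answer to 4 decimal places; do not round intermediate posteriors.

0.6494

Each posterior becomes the prior for the next update.
After '0': P(biased) = 0.45·0.7000 / (0.45·0.7000 + 0.5·0.3000) ≈ 0.6774
After '0': P(biased) = 0.45·0.6774 / (0.45·0.6774 + 0.5·0.3226) ≈ 0.6540
After '0': P(biased) = 0.45·0.6540 / (0.45·0.6540 + 0.5·0.3460) ≈ 0.6298
After '1': P(biased) = 0.55·0.6298 / (0.55·0.6298 + 0.5·0.3702) ≈ 0.6517
After '1': P(biased) = 0.55·0.6517 / (0.55·0.6517 + 0.5·0.3483) ≈ 0.6730
After '0': P(biased) = 0.45·0.6730 / (0.45·0.6730 + 0.5·0.3270) ≈ 0.6494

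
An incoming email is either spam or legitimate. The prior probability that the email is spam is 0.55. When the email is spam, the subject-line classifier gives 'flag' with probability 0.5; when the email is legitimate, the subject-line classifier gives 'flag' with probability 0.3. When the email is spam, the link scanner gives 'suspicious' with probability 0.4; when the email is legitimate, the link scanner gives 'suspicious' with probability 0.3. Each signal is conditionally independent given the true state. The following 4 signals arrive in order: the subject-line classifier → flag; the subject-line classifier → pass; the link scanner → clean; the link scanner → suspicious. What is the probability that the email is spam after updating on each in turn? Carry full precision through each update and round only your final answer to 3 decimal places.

0.624

Each posterior becomes the prior for the next update.
After the subject-line classifier='flag': P(spam) = 0.5·0.5500 / (0.5·0.5500 + 0.3·0.4500) ≈ 0.6707
After the subject-line classifier='pass': P(spam) = 0.5·0.6707 / (0.5·0.6707 + 0.7·0.3293) ≈ 0.5927
After the link scanner='clean': P(spam) = 0.6·0.5927 / (0.6·0.5927 + 0.7·0.4073) ≈ 0.5550
After the link scanner='suspicious': P(spam) = 0.4·0.5550 / (0.4·0.5550 + 0.3·0.4450) ≈ 0.6245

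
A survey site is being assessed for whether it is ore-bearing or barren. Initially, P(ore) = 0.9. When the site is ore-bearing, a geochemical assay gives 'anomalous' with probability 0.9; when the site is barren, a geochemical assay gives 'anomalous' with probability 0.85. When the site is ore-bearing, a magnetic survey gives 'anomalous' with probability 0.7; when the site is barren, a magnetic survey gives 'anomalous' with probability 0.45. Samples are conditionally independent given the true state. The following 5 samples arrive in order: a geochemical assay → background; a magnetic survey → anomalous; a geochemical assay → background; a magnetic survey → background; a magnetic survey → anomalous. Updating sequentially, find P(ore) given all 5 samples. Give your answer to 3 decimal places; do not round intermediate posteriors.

0.841

After a geochemical assay='background': P(ore) = 0.1·0.9000 / (0.1·0.9000 + 0.15·0.1000) ≈ 0.8571
After a magnetic survey='anomalous': P(ore) = 0.7·0.8571 / (0.7·0.8571 + 0.45·0.1429) ≈ 0.9032
After a geochemical assay='background': P(ore) = 0.1·0.9032 / (0.1·0.9032 + 0.15·0.0968) ≈ 0.8615
After a magnetic survey='background': P(ore) = 0.3·0.8615 / (0.3·0.8615 + 0.55·0.1385) ≈ 0.7724
After a magnetic survey='anomalous': P(ore) = 0.7·0.7724 / (0.7·0.7724 + 0.45·0.2276) ≈ 0.8408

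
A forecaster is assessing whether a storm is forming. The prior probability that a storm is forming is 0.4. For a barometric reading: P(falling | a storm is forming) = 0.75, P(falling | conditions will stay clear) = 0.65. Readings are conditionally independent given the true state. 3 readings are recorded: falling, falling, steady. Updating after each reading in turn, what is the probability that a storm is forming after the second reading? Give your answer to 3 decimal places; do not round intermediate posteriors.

0.470

Apply Bayes' rule sequentially, carrying P(storm) forward.
After 'falling': P(storm) = 0.75·0.4000 / (0.75·0.4000 + 0.65·0.6000) ≈ 0.4348
After 'falling': P(storm) = 0.75·0.4348 / (0.75·0.4348 + 0.65·0.5652) ≈ 0.4702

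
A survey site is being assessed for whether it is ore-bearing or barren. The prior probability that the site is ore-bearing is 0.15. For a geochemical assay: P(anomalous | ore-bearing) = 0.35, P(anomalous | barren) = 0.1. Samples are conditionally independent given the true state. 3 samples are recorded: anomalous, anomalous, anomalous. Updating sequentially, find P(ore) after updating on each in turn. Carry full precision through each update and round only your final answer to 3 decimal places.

0.883

After 'anomalous': P(ore) = 0.35·0.1500 / (0.35·0.1500 + 0.1·0.8500) ≈ 0.3818
After 'anomalous': P(ore) = 0.35·0.3818 / (0.35·0.3818 + 0.1·0.6182) ≈ 0.6837
After 'anomalous': P(ore) = 0.35·0.6837 / (0.35·0.6837 + 0.1·0.3163) ≈ 0.8833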